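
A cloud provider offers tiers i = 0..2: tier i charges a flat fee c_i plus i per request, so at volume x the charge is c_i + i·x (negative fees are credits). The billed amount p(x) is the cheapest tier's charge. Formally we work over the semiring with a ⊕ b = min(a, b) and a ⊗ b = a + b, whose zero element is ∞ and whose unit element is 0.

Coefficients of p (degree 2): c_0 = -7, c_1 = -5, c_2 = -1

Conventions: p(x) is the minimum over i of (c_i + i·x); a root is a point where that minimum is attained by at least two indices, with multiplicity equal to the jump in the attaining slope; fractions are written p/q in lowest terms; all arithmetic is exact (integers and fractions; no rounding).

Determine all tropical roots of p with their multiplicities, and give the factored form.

hull edge (i=0, c=-7) to (i=1, c=-5): slope 2, span 1
hull edge (i=1, c=-5) to (i=2, c=-1): slope 4, span 1
Factored form: p(x) = -1 ⊗ (x ⊕ (-4)) ⊗ (x ⊕ (-2))
Answer: roots = -4 (mult 1), -2 (mult 1)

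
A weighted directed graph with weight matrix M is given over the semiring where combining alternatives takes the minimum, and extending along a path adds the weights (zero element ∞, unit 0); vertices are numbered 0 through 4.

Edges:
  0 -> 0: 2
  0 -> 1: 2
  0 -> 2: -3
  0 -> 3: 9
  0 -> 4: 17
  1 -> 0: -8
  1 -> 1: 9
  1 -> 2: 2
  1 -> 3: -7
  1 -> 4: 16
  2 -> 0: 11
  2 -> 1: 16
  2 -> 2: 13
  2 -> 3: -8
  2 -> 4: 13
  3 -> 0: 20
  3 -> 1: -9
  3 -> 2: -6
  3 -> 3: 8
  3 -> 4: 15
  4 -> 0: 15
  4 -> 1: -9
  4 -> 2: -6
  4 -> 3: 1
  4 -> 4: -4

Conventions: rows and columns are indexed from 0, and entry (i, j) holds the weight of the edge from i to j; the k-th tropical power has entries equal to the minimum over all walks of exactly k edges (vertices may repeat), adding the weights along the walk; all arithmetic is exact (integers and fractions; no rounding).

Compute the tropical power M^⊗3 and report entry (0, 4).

M^⊗2:
  [-6, 0, -1, -11, 10]
  [-6, -16, -13, -6, 8]
  [8, -17, -14, 0, 7]
  [-17, -1, -7, -16, 7]
  [-17, -13, -10, -16, -8]
M^⊗3:
  [-8, -20, -17, -9, 4]
  [-24, -15, -14, -23, 0]
  [-25, -9, -15, -24, -1]
  [-15, -25, -22, -15, -1]
  [-21, -25, -22, -20, -12]
Key observation: the optimum is the walk 0->2->3->4, with weight (-3) + (-8) + 15 = 4.
Optimal value attained by: walk 0->2->3->4.
Answer: (M^⊗3)[0][4] = 4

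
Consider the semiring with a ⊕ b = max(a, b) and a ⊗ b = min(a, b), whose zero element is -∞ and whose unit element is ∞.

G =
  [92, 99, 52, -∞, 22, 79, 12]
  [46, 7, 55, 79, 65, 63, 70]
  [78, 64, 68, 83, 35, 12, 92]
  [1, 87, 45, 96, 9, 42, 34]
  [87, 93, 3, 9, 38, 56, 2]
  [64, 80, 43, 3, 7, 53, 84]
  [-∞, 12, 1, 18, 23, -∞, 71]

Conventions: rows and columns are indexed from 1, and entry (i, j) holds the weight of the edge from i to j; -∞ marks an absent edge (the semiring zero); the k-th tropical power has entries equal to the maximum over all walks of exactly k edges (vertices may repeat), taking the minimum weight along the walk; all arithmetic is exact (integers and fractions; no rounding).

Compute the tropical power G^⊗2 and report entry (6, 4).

G^⊗2:
  [92, 92, 55, 79, 65, 79, 79]
  [65, 79, 55, 79, 38, 56, 70]
  [78, 83, 68, 83, 64, 78, 71]
  [46, 87, 55, 96, 65, 63, 70]
  [87, 87, 55, 79, 65, 79, 70]
  [64, 64, 55, 79, 65, 64, 71]
  [23, 23, 18, 18, 23, 23, 71]
Key observation: the optimum is the walk 6->2->4, with weight 80 min 79 = 79.
Optimal value attained by: walk 6->2->4.
Answer: (G^⊗2)[6][4] = 79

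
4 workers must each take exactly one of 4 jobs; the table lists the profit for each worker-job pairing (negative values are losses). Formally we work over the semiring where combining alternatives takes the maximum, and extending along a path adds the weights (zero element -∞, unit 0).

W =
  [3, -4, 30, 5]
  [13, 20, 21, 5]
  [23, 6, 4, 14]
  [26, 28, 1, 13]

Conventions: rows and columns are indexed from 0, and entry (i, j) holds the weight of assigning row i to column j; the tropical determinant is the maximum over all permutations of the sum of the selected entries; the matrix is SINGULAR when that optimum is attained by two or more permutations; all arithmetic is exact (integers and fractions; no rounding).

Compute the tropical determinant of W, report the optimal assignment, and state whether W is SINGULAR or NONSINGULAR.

σ = (0, 1, 2, 3): 3 + 20 + 4 + 13 = 40
σ = (0, 1, 3, 2): 3 + 20 + 14 + 1 = 38
σ = (0, 2, 1, 3): 3 + 21 + 6 + 13 = 43
σ = (0, 2, 3, 1): 3 + 21 + 14 + 28 = 66
σ = (0, 3, 1, 2): 3 + 5 + 6 + 1 = 15
σ = (0, 3, 2, 1): 3 + 5 + 4 + 28 = 40
σ = (1, 0, 2, 3): (-4) + 13 + 4 + 13 = 26
σ = (1, 0, 3, 2): (-4) + 13 + 14 + 1 = 24
σ = (1, 2, 0, 3): (-4) + 21 + 23 + 13 = 53
σ = (1, 2, 3, 0): (-4) + 21 + 14 + 26 = 57
σ = (1, 3, 0, 2): (-4) + 5 + 23 + 1 = 25
σ = (1, 3, 2, 0): (-4) + 5 + 4 + 26 = 31
σ = (2, 0, 1, 3): 30 + 13 + 6 + 13 = 62
σ = (2, 0, 3, 1): 30 + 13 + 14 + 28 = 85
σ = (2, 1, 0, 3): 30 + 20 + 23 + 13 = 86
σ = (2, 1, 3, 0): 30 + 20 + 14 + 26 = 90
σ = (2, 3, 0, 1): 30 + 5 + 23 + 28 = 86
σ = (2, 3, 1, 0): 30 + 5 + 6 + 26 = 67
σ = (3, 0, 1, 2): 5 + 13 + 6 + 1 = 25
σ = (3, 0, 2, 1): 5 + 13 + 4 + 28 = 50
σ = (3, 1, 0, 2): 5 + 20 + 23 + 1 = 49
σ = (3, 1, 2, 0): 5 + 20 + 4 + 26 = 55
σ = (3, 2, 0, 1): 5 + 21 + 23 + 28 = 77
σ = (3, 2, 1, 0): 5 + 21 + 6 + 26 = 58
Optimal value attained by: σ = (2, 1, 3, 0).
Answer: det⊕(W) = 90; verdict: NONSINGULAR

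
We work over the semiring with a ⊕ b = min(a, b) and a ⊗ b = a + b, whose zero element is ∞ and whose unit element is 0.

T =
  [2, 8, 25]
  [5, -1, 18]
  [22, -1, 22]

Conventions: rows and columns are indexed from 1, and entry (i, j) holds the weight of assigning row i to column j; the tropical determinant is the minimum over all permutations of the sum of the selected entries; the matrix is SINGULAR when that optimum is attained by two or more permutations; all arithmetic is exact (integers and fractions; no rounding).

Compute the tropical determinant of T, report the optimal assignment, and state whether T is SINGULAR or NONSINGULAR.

σ = (1, 2, 3): 2 + (-1) + 22 = 23
σ = (1, 3, 2): 2 + 18 + (-1) = 19
σ = (2, 1, 3): 8 + 5 + 22 = 35
σ = (2, 3, 1): 8 + 18 + 22 = 48
σ = (3, 1, 2): 25 + 5 + (-1) = 29
σ = (3, 2, 1): 25 + (-1) + 22 = 46
Optimal value attained by: σ = (1, 3, 2).
Answer: det⊕(T) = 19; verdict: NONSINGULAR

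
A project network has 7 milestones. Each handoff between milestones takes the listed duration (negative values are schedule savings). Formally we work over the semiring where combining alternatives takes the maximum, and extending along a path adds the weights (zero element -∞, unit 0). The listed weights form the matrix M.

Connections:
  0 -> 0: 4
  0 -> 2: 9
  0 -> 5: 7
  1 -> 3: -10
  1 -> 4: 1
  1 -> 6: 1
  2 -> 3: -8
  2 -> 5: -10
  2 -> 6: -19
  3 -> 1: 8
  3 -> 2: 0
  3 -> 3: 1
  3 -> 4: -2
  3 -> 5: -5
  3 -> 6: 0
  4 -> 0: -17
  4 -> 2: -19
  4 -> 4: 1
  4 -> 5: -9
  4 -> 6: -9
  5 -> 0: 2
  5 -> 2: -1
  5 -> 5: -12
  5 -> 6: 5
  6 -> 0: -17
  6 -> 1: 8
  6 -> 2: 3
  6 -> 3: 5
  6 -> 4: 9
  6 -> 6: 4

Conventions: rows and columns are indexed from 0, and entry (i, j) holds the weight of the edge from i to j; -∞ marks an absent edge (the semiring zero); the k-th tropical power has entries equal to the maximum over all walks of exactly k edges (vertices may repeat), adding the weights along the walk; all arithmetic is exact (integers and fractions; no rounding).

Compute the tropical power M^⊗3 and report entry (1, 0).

M^⊗2:
  [9, -∞, 13, 1, -∞, 11, 12]
  [-16, 9, 4, 6, 10, -8, 5]
  [-8, 0, -8, -7, -10, -13, -5]
  [-3, 9, 3, 5, 9, -4, 9]
  [-7, -1, -6, -4, 2, -8, -4]
  [6, 13, 11, 10, 14, 9, 9]
  [-8, 13, 7, 9, 13, 0, 9]
M^⊗3:
  [13, 20, 18, 17, 21, 16, 16]
  [-6, 14, 8, 10, 14, 1, 10]
  [-4, 3, 1, 0, 4, -1, 1]
  [1, 17, 12, 14, 18, 4, 13]
  [-3, 4, 2, 1, 5, 0, 0]
  [11, 18, 15, 14, 18, 13, 14]
  [2, 17, 12, 14, 18, 4, 14]
Key observation: the optimum is the walk 1->4->5->0, with weight 1 + (-9) + 2 = -6.
Optimal value attained by: walk 1->4->5->0.
Answer: (M^⊗3)[1][0] = -6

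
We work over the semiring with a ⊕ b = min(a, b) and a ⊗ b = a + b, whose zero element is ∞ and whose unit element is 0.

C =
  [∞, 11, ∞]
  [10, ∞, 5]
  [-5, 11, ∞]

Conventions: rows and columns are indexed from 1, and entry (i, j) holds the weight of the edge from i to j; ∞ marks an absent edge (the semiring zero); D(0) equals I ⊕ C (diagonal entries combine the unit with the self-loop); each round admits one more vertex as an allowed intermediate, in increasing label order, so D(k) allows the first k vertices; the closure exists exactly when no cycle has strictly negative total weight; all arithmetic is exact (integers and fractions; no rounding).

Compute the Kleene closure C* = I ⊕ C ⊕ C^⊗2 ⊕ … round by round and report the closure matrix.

D(0):
  [0, 11, ∞]
  [10, 0, 5]
  [-5, 11, 0]
D(1):
  [0, 11, ∞]
  [10, 0, 5]
  [-5, 6, 0]
D(2):
  [0, 11, 16]
  [10, 0, 5]
  [-5, 6, 0]
D(3):
  [0, 11, 16]
  [0, 0, 5]
  [-5, 6, 0]
Answer: C* = [[0, 11, 16], [0, 0, 5], [-5, 6, 0]]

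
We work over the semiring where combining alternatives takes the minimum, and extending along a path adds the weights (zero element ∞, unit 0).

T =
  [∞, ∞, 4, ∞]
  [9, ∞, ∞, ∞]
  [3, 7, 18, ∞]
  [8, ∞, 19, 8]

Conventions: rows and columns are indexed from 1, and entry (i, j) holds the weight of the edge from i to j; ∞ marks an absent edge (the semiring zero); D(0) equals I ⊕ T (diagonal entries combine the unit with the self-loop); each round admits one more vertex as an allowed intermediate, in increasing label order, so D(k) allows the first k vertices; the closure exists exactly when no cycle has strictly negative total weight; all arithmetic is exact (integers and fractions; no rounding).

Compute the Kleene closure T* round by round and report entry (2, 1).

D(0):
  [0, ∞, 4, ∞]
  [9, 0, ∞, ∞]
  [3, 7, 0, ∞]
  [8, ∞, 19, 0]
D(1):
  [0, ∞, 4, ∞]
  [9, 0, 13, ∞]
  [3, 7, 0, ∞]
  [8, ∞, 12, 0]
D(2):
  [0, ∞, 4, ∞]
  [9, 0, 13, ∞]
  [3, 7, 0, ∞]
  [8, ∞, 12, 0]
D(3):
  [0, 11, 4, ∞]
  [9, 0, 13, ∞]
  [3, 7, 0, ∞]
  [8, 19, 12, 0]
D(4):
  [0, 11, 4, ∞]
  [9, 0, 13, ∞]
  [3, 7, 0, ∞]
  [8, 19, 12, 0]
Answer: T*[2][1] = 9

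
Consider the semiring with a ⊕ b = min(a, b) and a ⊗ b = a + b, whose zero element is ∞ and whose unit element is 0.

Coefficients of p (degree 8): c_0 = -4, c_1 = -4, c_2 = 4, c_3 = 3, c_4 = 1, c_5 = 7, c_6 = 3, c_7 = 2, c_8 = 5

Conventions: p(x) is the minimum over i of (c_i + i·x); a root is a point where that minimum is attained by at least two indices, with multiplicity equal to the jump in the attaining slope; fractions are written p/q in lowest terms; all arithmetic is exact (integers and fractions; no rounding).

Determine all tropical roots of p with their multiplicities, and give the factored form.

hull edge (i=0, c=-4) to (i=1, c=-4): slope 0, span 1
hull edge (i=1, c=-4) to (i=7, c=2): slope 1, span 6
hull edge (i=7, c=2) to (i=8, c=5): slope 3, span 1
Factored form: p(x) = 5 ⊗ (x ⊕ (-3)) ⊗ (x ⊕ (-1)) ⊗ (x ⊕ (-1)) ⊗ (x ⊕ (-1)) ⊗ (x ⊕ (-1)) ⊗ (x ⊕ (-1)) ⊗ (x ⊕ (-1)) ⊗ (x ⊕ 0)
Answer: roots = -3 (mult 1), -1 (mult 6), 0 (mult 1)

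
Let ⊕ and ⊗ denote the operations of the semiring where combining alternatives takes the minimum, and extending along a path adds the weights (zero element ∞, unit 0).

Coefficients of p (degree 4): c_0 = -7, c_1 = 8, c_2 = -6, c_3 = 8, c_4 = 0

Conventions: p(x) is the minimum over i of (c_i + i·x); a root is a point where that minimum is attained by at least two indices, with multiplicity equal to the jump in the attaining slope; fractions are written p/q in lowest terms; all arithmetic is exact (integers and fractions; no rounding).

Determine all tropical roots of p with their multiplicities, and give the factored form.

hull edge (i=0, c=-7) to (i=2, c=-6): slope 1/2, span 2
hull edge (i=2, c=-6) to (i=4, c=0): slope 3, span 2
Factored form: p(x) = 0 ⊗ (x ⊕ (-3)) ⊗ (x ⊕ (-3)) ⊗ (x ⊕ (-1/2)) ⊗ (x ⊕ (-1/2))
Answer: roots = -3 (mult 2), -1/2 (mult 2)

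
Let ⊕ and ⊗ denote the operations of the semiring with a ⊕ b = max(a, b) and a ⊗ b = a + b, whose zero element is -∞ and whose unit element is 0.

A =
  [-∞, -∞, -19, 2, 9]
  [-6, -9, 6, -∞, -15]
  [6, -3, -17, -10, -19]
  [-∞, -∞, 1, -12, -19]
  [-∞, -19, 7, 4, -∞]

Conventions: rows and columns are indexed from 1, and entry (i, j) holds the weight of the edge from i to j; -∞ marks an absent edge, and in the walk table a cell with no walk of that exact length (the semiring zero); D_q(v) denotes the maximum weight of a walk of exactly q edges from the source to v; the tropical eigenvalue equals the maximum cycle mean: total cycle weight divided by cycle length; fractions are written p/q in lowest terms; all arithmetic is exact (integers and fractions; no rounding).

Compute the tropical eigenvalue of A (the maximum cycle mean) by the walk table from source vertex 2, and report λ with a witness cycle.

q=0: [-∞, 0, -∞, -∞, -∞]
q=1: [-6, -9, 6, -∞, -15]
q=2: [12, 3, -3, -4, 3]
q=3: [3, -6, 10, 14, 21]
q=4: [16, 7, 28, 25, 12]
q=5: [34, 25, 26, 18, 25]
Optimal cycle mean attained by: cycle 1->5->3->1, total 9 + 7 + 6, length 3.
Answer: λ = 22/3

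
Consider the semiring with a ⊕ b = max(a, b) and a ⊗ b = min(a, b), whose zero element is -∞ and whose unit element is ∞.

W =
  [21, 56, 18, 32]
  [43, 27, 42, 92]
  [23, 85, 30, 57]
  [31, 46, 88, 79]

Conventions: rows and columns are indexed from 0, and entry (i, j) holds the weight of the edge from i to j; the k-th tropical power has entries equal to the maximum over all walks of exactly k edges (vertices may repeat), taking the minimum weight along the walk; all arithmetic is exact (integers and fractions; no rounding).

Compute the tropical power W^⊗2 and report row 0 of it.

W^⊗2:
  [43, 32, 42, 56]
  [31, 46, 88, 79]
  [43, 46, 57, 85]
  [43, 85, 79, 79]
Answer: row 0 of W^⊗2 = [43, 32, 42, 56]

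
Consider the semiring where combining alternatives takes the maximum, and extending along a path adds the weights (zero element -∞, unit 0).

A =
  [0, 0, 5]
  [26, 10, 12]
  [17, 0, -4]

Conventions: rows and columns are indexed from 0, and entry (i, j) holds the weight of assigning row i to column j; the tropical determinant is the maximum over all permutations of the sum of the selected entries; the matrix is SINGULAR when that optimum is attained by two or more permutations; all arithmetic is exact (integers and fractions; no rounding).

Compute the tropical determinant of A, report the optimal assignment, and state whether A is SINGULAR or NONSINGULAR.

σ = (0, 1, 2): 0 + 10 + (-4) = 6
σ = (0, 2, 1): 0 + 12 + 0 = 12
σ = (1, 0, 2): 0 + 26 + (-4) = 22
σ = (1, 2, 0): 0 + 12 + 17 = 29
σ = (2, 0, 1): 5 + 26 + 0 = 31
σ = (2, 1, 0): 5 + 10 + 17 = 32
Optimal value attained by: σ = (2, 1, 0).
Answer: det⊕(A) = 32; verdict: NONSINGULAR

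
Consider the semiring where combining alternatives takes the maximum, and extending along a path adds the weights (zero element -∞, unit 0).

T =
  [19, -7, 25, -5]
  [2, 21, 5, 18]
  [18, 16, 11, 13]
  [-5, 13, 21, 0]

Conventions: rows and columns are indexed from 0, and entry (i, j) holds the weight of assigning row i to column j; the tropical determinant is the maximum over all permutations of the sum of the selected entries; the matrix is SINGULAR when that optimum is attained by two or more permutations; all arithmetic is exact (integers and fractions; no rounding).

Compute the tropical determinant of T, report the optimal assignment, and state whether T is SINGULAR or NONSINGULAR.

σ = (0, 1, 2, 3): 19 + 21 + 11 + 0 = 51
σ = (0, 1, 3, 2): 19 + 21 + 13 + 21 = 74
σ = (0, 2, 1, 3): 19 + 5 + 16 + 0 = 40
σ = (0, 2, 3, 1): 19 + 5 + 13 + 13 = 50
σ = (0, 3, 1, 2): 19 + 18 + 16 + 21 = 74
σ = (0, 3, 2, 1): 19 + 18 + 11 + 13 = 61
σ = (1, 0, 2, 3): (-7) + 2 + 11 + 0 = 6
σ = (1, 0, 3, 2): (-7) + 2 + 13 + 21 = 29
σ = (1, 2, 0, 3): (-7) + 5 + 18 + 0 = 16
σ = (1, 2, 3, 0): (-7) + 5 + 13 + (-5) = 6
σ = (1, 3, 0, 2): (-7) + 18 + 18 + 21 = 50
σ = (1, 3, 2, 0): (-7) + 18 + 11 + (-5) = 17
σ = (2, 0, 1, 3): 25 + 2 + 16 + 0 = 43
σ = (2, 0, 3, 1): 25 + 2 + 13 + 13 = 53
σ = (2, 1, 0, 3): 25 + 21 + 18 + 0 = 64
σ = (2, 1, 3, 0): 25 + 21 + 13 + (-5) = 54
σ = (2, 3, 0, 1): 25 + 18 + 18 + 13 = 74
σ = (2, 3, 1, 0): 25 + 18 + 16 + (-5) = 54
σ = (3, 0, 1, 2): (-5) + 2 + 16 + 21 = 34
σ = (3, 0, 2, 1): (-5) + 2 + 11 + 13 = 21
σ = (3, 1, 0, 2): (-5) + 21 + 18 + 21 = 55
σ = (3, 1, 2, 0): (-5) + 21 + 11 + (-5) = 22
σ = (3, 2, 0, 1): (-5) + 5 + 18 + 13 = 31
σ = (3, 2, 1, 0): (-5) + 5 + 16 + (-5) = 11
Optimal value attained by: σ = (0, 1, 3, 2).
Answer: det⊕(T) = 74; verdict: SINGULAR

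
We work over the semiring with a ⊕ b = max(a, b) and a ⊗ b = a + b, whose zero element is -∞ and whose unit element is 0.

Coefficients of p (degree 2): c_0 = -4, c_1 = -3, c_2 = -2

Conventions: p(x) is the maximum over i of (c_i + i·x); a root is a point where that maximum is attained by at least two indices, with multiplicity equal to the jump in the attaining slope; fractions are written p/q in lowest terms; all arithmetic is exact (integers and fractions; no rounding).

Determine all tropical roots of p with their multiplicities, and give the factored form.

hull edge (i=0, c=-4) to (i=2, c=-2): slope 1, span 2
Factored form: p(x) = -2 ⊗ (x ⊕ (-1)) ⊗ (x ⊕ (-1))
Answer: roots = -1 (mult 2)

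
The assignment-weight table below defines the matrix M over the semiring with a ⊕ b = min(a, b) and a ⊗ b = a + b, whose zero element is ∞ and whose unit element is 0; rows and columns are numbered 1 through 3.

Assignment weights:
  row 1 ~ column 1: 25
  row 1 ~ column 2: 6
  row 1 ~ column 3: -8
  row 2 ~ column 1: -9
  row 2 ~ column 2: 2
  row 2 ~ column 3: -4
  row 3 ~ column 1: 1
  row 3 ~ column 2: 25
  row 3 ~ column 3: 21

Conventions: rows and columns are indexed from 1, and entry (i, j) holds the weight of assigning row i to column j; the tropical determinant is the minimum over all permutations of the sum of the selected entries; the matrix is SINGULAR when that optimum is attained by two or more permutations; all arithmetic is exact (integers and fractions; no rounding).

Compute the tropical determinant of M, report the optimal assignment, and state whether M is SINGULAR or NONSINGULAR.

σ = (1, 2, 3): 25 + 2 + 21 = 48
σ = (1, 3, 2): 25 + (-4) + 25 = 46
σ = (2, 1, 3): 6 + (-9) + 21 = 18
σ = (2, 3, 1): 6 + (-4) + 1 = 3
σ = (3, 1, 2): (-8) + (-9) + 25 = 8
σ = (3, 2, 1): (-8) + 2 + 1 = -5
Optimal value attained by: σ = (3, 2, 1).
Answer: det⊕(M) = -5; verdict: NONSINGULAR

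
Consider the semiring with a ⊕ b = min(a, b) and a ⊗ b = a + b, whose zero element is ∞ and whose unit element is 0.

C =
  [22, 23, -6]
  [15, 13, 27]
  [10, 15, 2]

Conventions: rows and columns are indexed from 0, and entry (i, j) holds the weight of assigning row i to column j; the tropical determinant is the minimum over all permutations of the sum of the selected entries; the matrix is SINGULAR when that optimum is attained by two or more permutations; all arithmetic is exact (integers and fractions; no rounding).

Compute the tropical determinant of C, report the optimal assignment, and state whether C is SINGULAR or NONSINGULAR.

σ = (0, 1, 2): 22 + 13 + 2 = 37
σ = (0, 2, 1): 22 + 27 + 15 = 64
σ = (1, 0, 2): 23 + 15 + 2 = 40
σ = (1, 2, 0): 23 + 27 + 10 = 60
σ = (2, 0, 1): (-6) + 15 + 15 = 24
σ = (2, 1, 0): (-6) + 13 + 10 = 17
Optimal value attained by: σ = (2, 1, 0).
Answer: det⊕(C) = 17; verdict: NONSINGULAR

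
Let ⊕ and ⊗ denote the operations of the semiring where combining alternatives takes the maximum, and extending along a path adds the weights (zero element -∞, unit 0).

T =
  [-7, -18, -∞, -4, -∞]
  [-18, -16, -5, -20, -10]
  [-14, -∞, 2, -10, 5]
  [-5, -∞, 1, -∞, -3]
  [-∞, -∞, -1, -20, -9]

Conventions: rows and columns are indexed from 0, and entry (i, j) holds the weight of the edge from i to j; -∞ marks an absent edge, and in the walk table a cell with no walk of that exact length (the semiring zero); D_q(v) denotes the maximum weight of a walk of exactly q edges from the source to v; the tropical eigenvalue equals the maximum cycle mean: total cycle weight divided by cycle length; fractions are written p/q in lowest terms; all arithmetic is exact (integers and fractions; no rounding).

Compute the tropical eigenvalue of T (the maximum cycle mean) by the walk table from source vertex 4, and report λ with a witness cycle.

q=0: [-∞, -∞, -∞, -∞, 0]
q=1: [-∞, -∞, -1, -20, -9]
q=2: [-15, -∞, 1, -11, 4]
q=3: [-13, -33, 3, -9, 6]
q=4: [-11, -31, 5, -7, 8]
q=5: [-9, -29, 7, -5, 10]
Optimal cycle mean attained by: cycle 2->2, total 2, length 1.
Answer: λ = 2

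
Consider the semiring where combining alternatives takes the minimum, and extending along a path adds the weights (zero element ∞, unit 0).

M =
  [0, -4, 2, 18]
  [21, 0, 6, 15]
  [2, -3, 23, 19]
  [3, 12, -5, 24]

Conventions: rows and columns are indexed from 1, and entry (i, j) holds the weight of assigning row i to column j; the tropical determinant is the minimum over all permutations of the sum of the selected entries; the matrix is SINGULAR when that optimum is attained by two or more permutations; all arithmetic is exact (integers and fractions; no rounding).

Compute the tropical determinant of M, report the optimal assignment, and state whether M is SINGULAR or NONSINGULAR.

σ = (1, 2, 3, 4): 0 + 0 + 23 + 24 = 47
σ = (1, 2, 4, 3): 0 + 0 + 19 + (-5) = 14
σ = (1, 3, 2, 4): 0 + 6 + (-3) + 24 = 27
σ = (1, 3, 4, 2): 0 + 6 + 19 + 12 = 37
σ = (1, 4, 2, 3): 0 + 15 + (-3) + (-5) = 7
σ = (1, 4, 3, 2): 0 + 15 + 23 + 12 = 50
σ = (2, 1, 3, 4): (-4) + 21 + 23 + 24 = 64
σ = (2, 1, 4, 3): (-4) + 21 + 19 + (-5) = 31
σ = (2, 3, 1, 4): (-4) + 6 + 2 + 24 = 28
σ = (2, 3, 4, 1): (-4) + 6 + 19 + 3 = 24
σ = (2, 4, 1, 3): (-4) + 15 + 2 + (-5) = 8
σ = (2, 4, 3, 1): (-4) + 15 + 23 + 3 = 37
σ = (3, 1, 2, 4): 2 + 21 + (-3) + 24 = 44
σ = (3, 1, 4, 2): 2 + 21 + 19 + 12 = 54
σ = (3, 2, 1, 4): 2 + 0 + 2 + 24 = 28
σ = (3, 2, 4, 1): 2 + 0 + 19 + 3 = 24
σ = (3, 4, 1, 2): 2 + 15 + 2 + 12 = 31
σ = (3, 4, 2, 1): 2 + 15 + (-3) + 3 = 17
σ = (4, 1, 2, 3): 18 + 21 + (-3) + (-5) = 31
σ = (4, 1, 3, 2): 18 + 21 + 23 + 12 = 74
σ = (4, 2, 1, 3): 18 + 0 + 2 + (-5) = 15
σ = (4, 2, 3, 1): 18 + 0 + 23 + 3 = 44
σ = (4, 3, 1, 2): 18 + 6 + 2 + 12 = 38
σ = (4, 3, 2, 1): 18 + 6 + (-3) + 3 = 24
Optimal value attained by: σ = (1, 4, 2, 3).
Answer: det⊕(M) = 7; verdict: NONSINGULAR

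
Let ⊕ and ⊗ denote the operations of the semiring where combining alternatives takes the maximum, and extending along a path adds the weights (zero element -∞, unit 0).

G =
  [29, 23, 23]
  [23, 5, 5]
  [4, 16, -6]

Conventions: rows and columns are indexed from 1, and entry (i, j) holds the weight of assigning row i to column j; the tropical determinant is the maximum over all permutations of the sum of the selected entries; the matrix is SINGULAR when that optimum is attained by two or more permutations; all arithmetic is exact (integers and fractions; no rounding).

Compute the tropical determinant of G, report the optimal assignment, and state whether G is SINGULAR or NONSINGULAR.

σ = (1, 2, 3): 29 + 5 + (-6) = 28
σ = (1, 3, 2): 29 + 5 + 16 = 50
σ = (2, 1, 3): 23 + 23 + (-6) = 40
σ = (2, 3, 1): 23 + 5 + 4 = 32
σ = (3, 1, 2): 23 + 23 + 16 = 62
σ = (3, 2, 1): 23 + 5 + 4 = 32
Optimal value attained by: σ = (3, 1, 2).
Answer: det⊕(G) = 62; verdict: NONSINGULAR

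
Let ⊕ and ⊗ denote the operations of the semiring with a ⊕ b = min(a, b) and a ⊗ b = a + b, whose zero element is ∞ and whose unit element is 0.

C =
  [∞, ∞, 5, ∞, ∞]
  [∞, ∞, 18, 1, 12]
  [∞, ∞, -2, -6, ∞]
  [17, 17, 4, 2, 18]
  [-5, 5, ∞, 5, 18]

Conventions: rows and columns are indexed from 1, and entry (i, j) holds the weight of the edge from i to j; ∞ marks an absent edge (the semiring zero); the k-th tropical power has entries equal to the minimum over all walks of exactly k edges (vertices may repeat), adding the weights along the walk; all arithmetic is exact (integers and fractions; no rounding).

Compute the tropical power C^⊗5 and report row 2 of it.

C^⊗2:
  [∞, ∞, 3, -1, ∞]
  [7, 17, 5, 3, 19]
  [11, 11, -4, -8, 12]
  [13, 19, 2, -2, 20]
  [13, 22, 0, 6, 17]
C^⊗3:
  [16, 16, 1, -3, 17]
  [14, 20, 3, -1, 21]
  [7, 9, -6, -10, 10]
  [15, 15, 0, -4, 16]
  [12, 22, -2, -6, 24]
C^⊗4:
  [12, 14, -1, -5, 15]
  [16, 16, 1, -3, 17]
  [5, 7, -8, -12, 8]
  [11, 13, -2, -6, 14]
  [11, 11, -4, -8, 12]
C^⊗5:
  [10, 12, -3, -7, 13]
  [12, 14, -1, -5, 15]
  [3, 5, -10, -14, 6]
  [9, 11, -4, -8, 12]
  [7, 9, -6, -10, 10]
Answer: row 2 of C^⊗5 = [12, 14, -1, -5, 15]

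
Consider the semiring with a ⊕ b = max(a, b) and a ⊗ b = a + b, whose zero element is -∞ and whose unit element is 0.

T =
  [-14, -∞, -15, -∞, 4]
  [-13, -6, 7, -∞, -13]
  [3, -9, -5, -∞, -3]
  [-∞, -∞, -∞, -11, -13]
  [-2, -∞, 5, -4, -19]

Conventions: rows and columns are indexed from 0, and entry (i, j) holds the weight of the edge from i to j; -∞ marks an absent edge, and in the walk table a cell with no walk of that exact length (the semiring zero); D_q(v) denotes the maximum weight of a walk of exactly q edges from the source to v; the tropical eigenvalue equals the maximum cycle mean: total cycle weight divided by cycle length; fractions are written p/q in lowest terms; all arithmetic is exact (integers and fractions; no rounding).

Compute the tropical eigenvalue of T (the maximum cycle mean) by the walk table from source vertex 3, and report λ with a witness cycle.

q=0: [-∞, -∞, -∞, 0, -∞]
q=1: [-∞, -∞, -∞, -11, -13]
q=2: [-15, -∞, -8, -17, -24]
q=3: [-5, -17, -13, -28, -11]
q=4: [-10, -22, -6, -15, -1]
q=5: [-3, -15, 4, -5, -6]
Optimal cycle mean attained by: cycle 0->4->2->0, total 4 + 5 + 3, length 3.
Answer: λ = 4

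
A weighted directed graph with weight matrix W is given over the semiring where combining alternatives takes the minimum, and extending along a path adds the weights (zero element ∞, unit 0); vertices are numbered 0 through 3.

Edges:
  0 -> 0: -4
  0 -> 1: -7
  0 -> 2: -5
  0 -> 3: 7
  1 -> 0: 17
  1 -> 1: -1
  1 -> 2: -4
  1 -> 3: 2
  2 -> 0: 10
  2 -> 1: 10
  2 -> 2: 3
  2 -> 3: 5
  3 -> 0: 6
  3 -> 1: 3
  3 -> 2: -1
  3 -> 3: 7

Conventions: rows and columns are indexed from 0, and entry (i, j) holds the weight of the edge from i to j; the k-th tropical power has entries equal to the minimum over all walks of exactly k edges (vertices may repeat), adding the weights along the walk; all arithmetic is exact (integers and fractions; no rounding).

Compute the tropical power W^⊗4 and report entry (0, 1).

W^⊗2:
  [-8, -11, -11, -5]
  [6, -2, -5, 1]
  [6, 3, 4, 8]
  [2, -1, -1, 4]
W^⊗3:
  [-12, -15, -15, -9]
  [2, -3, -6, 0]
  [2, -1, -1, 5]
  [-2, -5, -5, 1]
W^⊗4:
  [-16, -19, -19, -13]
  [-2, -5, -7, -1]
  [-2, -5, -5, 1]
  [-6, -9, -9, -3]
Key observation: the optimum is the walk 0->0->0->0->1, with weight (-4) + (-4) + (-4) + (-7) = -19.
Optimal value attained by: walk 0->0->0->0->1.
Answer: (W^⊗4)[0][1] = -19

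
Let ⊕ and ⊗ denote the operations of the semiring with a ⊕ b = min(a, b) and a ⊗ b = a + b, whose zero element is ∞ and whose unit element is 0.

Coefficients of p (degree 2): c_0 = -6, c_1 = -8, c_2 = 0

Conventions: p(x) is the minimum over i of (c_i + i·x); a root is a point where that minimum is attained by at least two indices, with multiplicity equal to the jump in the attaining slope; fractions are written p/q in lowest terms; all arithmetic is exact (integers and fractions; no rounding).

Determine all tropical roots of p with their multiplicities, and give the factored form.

hull edge (i=0, c=-6) to (i=1, c=-8): slope -2, span 1
hull edge (i=1, c=-8) to (i=2, c=0): slope 8, span 1
Factored form: p(x) = 0 ⊗ (x ⊕ (-8)) ⊗ (x ⊕ 2)
Answer: roots = -8 (mult 1), 2 (mult 1)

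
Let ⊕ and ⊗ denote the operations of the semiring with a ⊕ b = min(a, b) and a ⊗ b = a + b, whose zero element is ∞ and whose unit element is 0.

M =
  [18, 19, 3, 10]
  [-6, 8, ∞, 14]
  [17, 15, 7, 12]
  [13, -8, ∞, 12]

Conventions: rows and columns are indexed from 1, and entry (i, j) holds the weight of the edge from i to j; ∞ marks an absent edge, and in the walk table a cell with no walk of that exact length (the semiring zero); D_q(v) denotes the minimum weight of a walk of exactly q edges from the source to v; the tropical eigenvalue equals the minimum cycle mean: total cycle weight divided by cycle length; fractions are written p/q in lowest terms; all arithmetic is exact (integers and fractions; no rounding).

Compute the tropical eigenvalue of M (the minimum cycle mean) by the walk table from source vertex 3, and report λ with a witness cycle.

q=0: [∞, ∞, 0, ∞]
q=1: [17, 15, 7, 12]
q=2: [9, 4, 14, 19]
q=3: [-2, 11, 12, 18]
q=4: [5, 10, 1, 8]
Optimal cycle mean attained by: cycle 1->4->2->1, total 10 + (-8) + (-6), length 3.
Answer: λ = -4/3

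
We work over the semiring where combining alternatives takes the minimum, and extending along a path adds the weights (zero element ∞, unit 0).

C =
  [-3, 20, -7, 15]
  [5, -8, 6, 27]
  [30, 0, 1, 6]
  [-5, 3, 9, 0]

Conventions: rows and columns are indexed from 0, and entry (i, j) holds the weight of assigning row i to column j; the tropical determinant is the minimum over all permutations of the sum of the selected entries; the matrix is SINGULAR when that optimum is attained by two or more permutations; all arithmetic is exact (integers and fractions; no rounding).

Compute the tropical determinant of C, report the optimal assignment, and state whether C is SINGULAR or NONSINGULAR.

σ = (0, 1, 2, 3): (-3) + (-8) + 1 + 0 = -10
σ = (0, 1, 3, 2): (-3) + (-8) + 6 + 9 = 4
σ = (0, 2, 1, 3): (-3) + 6 + 0 + 0 = 3
σ = (0, 2, 3, 1): (-3) + 6 + 6 + 3 = 12
σ = (0, 3, 1, 2): (-3) + 27 + 0 + 9 = 33
σ = (0, 3, 2, 1): (-3) + 27 + 1 + 3 = 28
σ = (1, 0, 2, 3): 20 + 5 + 1 + 0 = 26
σ = (1, 0, 3, 2): 20 + 5 + 6 + 9 = 40
σ = (1, 2, 0, 3): 20 + 6 + 30 + 0 = 56
σ = (1, 2, 3, 0): 20 + 6 + 6 + (-5) = 27
σ = (1, 3, 0, 2): 20 + 27 + 30 + 9 = 86
σ = (1, 3, 2, 0): 20 + 27 + 1 + (-5) = 43
σ = (2, 0, 1, 3): (-7) + 5 + 0 + 0 = -2
σ = (2, 0, 3, 1): (-7) + 5 + 6 + 3 = 7
σ = (2, 1, 0, 3): (-7) + (-8) + 30 + 0 = 15
σ = (2, 1, 3, 0): (-7) + (-8) + 6 + (-5) = -14
σ = (2, 3, 0, 1): (-7) + 27 + 30 + 3 = 53
σ = (2, 3, 1, 0): (-7) + 27 + 0 + (-5) = 15
σ = (3, 0, 1, 2): 15 + 5 + 0 + 9 = 29
σ = (3, 0, 2, 1): 15 + 5 + 1 + 3 = 24
σ = (3, 1, 0, 2): 15 + (-8) + 30 + 9 = 46
σ = (3, 1, 2, 0): 15 + (-8) + 1 + (-5) = 3
σ = (3, 2, 0, 1): 15 + 6 + 30 + 3 = 54
σ = (3, 2, 1, 0): 15 + 6 + 0 + (-5) = 16
Optimal value attained by: σ = (2, 1, 3, 0).
Answer: det⊕(C) = -14; verdict: NONSINGULAR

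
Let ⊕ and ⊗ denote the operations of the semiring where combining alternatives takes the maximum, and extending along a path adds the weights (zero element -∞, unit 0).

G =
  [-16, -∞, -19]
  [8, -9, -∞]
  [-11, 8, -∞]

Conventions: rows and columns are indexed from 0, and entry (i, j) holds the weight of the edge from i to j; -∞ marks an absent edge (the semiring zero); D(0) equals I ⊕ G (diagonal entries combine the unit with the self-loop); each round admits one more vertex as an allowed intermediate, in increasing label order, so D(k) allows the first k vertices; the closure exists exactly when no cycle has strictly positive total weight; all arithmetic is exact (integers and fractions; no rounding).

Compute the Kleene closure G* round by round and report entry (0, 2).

D(0):
  [0, -∞, -19]
  [8, 0, -∞]
  [-11, 8, 0]
D(1):
  [0, -∞, -19]
  [8, 0, -11]
  [-11, 8, 0]
D(2):
  [0, -∞, -19]
  [8, 0, -11]
  [16, 8, 0]
D(3):
  [0, -11, -19]
  [8, 0, -11]
  [16, 8, 0]
Answer: G*[0][2] = -19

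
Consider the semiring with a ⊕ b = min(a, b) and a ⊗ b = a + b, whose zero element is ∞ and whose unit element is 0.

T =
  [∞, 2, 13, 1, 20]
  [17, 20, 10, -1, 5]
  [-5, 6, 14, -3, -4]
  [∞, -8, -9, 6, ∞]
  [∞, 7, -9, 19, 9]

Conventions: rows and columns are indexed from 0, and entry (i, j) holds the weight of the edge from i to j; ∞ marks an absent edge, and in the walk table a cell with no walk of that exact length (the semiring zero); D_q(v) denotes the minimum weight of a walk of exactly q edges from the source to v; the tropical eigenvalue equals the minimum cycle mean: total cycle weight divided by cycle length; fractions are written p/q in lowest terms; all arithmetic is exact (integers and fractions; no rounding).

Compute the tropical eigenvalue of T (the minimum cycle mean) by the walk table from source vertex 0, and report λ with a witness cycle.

q=0: [0, ∞, ∞, ∞, ∞]
q=1: [∞, 2, 13, 1, 20]
q=2: [8, -7, -8, 1, 7]
q=3: [-13, -7, -8, -11, -12]
q=4: [-13, -19, -21, -12, -12]
q=5: [-26, -20, -21, -24, -25]
Optimal cycle mean attained by: cycle 2->4->2, total (-4) + (-9), length 2.
Answer: λ = -13/2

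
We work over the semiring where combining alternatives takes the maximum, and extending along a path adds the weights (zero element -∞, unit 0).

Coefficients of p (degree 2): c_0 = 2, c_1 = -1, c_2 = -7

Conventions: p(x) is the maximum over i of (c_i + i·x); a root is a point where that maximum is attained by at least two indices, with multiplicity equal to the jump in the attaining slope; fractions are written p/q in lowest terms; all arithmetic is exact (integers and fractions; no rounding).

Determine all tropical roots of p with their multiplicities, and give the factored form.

hull edge (i=0, c=2) to (i=1, c=-1): slope -3, span 1
hull edge (i=1, c=-1) to (i=2, c=-7): slope -6, span 1
Factored form: p(x) = -7 ⊗ (x ⊕ 3) ⊗ (x ⊕ 6)
Answer: roots = 3 (mult 1), 6 (mult 1)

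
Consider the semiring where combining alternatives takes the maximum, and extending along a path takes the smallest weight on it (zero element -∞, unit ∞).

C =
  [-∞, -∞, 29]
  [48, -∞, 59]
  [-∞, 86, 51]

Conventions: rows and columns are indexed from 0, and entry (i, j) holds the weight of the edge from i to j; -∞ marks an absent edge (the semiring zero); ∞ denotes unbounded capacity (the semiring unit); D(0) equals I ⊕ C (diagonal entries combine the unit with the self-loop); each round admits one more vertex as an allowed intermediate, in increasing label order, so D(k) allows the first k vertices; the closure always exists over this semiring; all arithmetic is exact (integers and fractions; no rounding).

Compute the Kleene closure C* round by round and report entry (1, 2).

D(0):
  [∞, -∞, 29]
  [48, ∞, 59]
  [-∞, 86, ∞]
D(1):
  [∞, -∞, 29]
  [48, ∞, 59]
  [-∞, 86, ∞]
D(2):
  [∞, -∞, 29]
  [48, ∞, 59]
  [48, 86, ∞]
D(3):
  [∞, 29, 29]
  [48, ∞, 59]
  [48, 86, ∞]
Answer: C*[1][2] = 59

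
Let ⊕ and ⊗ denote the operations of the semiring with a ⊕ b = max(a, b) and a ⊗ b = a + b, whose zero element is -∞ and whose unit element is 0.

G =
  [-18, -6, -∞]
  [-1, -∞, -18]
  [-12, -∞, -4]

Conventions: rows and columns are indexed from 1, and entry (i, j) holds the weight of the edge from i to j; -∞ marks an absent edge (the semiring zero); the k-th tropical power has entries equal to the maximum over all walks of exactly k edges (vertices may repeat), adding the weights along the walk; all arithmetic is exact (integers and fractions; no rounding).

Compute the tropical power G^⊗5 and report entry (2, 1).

G^⊗2:
  [-7, -24, -24]
  [-19, -7, -22]
  [-16, -18, -8]
G^⊗3:
  [-25, -13, -28]
  [-8, -25, -25]
  [-19, -22, -12]
G^⊗4:
  [-14, -31, -31]
  [-26, -14, -29]
  [-23, -25, -16]
G^⊗5:
  [-32, -20, -35]
  [-15, -32, -32]
  [-26, -29, -20]
Key observation: the optimum is the walk 2->1->2->1->2->1, with weight (-1) + (-6) + (-1) + (-6) + (-1) = -15.
Optimal value attained by: walk 2->1->2->1->2->1.
Answer: (G^⊗5)[2][1] = -15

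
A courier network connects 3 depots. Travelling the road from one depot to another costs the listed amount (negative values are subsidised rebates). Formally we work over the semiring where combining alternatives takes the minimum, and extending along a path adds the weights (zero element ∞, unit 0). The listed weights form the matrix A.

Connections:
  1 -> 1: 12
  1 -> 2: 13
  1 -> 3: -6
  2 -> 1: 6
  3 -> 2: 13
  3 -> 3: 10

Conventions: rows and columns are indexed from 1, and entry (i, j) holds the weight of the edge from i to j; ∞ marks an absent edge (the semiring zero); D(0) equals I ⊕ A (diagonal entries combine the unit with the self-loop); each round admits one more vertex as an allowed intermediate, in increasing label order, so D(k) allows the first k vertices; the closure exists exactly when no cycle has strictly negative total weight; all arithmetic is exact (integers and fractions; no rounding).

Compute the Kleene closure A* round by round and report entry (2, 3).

D(0):
  [0, 13, -6]
  [6, 0, ∞]
  [∞, 13, 0]
D(1):
  [0, 13, -6]
  [6, 0, 0]
  [∞, 13, 0]
D(2):
  [0, 13, -6]
  [6, 0, 0]
  [19, 13, 0]
D(3):
  [0, 7, -6]
  [6, 0, 0]
  [19, 13, 0]
Answer: A*[2][3] = 0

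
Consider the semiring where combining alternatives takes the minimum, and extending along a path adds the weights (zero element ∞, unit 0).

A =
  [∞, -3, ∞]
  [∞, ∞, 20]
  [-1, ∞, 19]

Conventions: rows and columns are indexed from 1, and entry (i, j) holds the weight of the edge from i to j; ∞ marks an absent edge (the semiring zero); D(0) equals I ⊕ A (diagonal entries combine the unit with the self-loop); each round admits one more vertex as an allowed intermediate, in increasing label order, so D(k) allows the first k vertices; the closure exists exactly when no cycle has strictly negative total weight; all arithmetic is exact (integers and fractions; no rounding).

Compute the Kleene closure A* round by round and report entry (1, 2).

D(0):
  [0, -3, ∞]
  [∞, 0, 20]
  [-1, ∞, 0]
D(1):
  [0, -3, ∞]
  [∞, 0, 20]
  [-1, -4, 0]
D(2):
  [0, -3, 17]
  [∞, 0, 20]
  [-1, -4, 0]
D(3):
  [0, -3, 17]
  [19, 0, 20]
  [-1, -4, 0]
Answer: A*[1][2] = -3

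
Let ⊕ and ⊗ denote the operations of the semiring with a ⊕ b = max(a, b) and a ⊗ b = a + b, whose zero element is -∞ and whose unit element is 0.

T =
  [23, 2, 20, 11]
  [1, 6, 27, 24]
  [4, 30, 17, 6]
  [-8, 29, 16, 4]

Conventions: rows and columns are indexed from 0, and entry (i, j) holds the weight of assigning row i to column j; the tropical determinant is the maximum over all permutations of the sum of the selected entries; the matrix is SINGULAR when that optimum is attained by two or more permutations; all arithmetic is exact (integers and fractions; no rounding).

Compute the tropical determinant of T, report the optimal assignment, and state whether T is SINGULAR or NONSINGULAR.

σ = (0, 1, 2, 3): 23 + 6 + 17 + 4 = 50
σ = (0, 1, 3, 2): 23 + 6 + 6 + 16 = 51
σ = (0, 2, 1, 3): 23 + 27 + 30 + 4 = 84
σ = (0, 2, 3, 1): 23 + 27 + 6 + 29 = 85
σ = (0, 3, 1, 2): 23 + 24 + 30 + 16 = 93
σ = (0, 3, 2, 1): 23 + 24 + 17 + 29 = 93
σ = (1, 0, 2, 3): 2 + 1 + 17 + 4 = 24
σ = (1, 0, 3, 2): 2 + 1 + 6 + 16 = 25
σ = (1, 2, 0, 3): 2 + 27 + 4 + 4 = 37
σ = (1, 2, 3, 0): 2 + 27 + 6 + (-8) = 27
σ = (1, 3, 0, 2): 2 + 24 + 4 + 16 = 46
σ = (1, 3, 2, 0): 2 + 24 + 17 + (-8) = 35
σ = (2, 0, 1, 3): 20 + 1 + 30 + 4 = 55
σ = (2, 0, 3, 1): 20 + 1 + 6 + 29 = 56
σ = (2, 1, 0, 3): 20 + 6 + 4 + 4 = 34
σ = (2, 1, 3, 0): 20 + 6 + 6 + (-8) = 24
σ = (2, 3, 0, 1): 20 + 24 + 4 + 29 = 77
σ = (2, 3, 1, 0): 20 + 24 + 30 + (-8) = 66
σ = (3, 0, 1, 2): 11 + 1 + 30 + 16 = 58
σ = (3, 0, 2, 1): 11 + 1 + 17 + 29 = 58
σ = (3, 1, 0, 2): 11 + 6 + 4 + 16 = 37
σ = (3, 1, 2, 0): 11 + 6 + 17 + (-8) = 26
σ = (3, 2, 0, 1): 11 + 27 + 4 + 29 = 71
σ = (3, 2, 1, 0): 11 + 27 + 30 + (-8) = 60
Optimal value attained by: σ = (0, 3, 1, 2).
Answer: det⊕(T) = 93; verdict: SINGULAR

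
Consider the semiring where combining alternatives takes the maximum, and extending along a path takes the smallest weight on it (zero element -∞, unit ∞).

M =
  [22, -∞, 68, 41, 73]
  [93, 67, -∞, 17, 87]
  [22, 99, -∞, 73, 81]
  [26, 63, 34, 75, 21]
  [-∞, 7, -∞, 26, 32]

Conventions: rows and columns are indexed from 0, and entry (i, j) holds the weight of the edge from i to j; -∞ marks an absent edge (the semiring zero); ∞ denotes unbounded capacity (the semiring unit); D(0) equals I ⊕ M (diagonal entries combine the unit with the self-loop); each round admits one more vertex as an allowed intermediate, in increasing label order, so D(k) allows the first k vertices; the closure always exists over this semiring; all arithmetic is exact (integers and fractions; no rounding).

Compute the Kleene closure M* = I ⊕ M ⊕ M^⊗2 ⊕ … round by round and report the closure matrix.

D(0):
  [∞, -∞, 68, 41, 73]
  [93, ∞, -∞, 17, 87]
  [22, 99, ∞, 73, 81]
  [26, 63, 34, ∞, 21]
  [-∞, 7, -∞, 26, ∞]
D(1):
  [∞, -∞, 68, 41, 73]
  [93, ∞, 68, 41, 87]
  [22, 99, ∞, 73, 81]
  [26, 63, 34, ∞, 26]
  [-∞, 7, -∞, 26, ∞]
D(2):
  [∞, -∞, 68, 41, 73]
  [93, ∞, 68, 41, 87]
  [93, 99, ∞, 73, 87]
  [63, 63, 63, ∞, 63]
  [7, 7, 7, 26, ∞]
D(3):
  [∞, 68, 68, 68, 73]
  [93, ∞, 68, 68, 87]
  [93, 99, ∞, 73, 87]
  [63, 63, 63, ∞, 63]
  [7, 7, 7, 26, ∞]
D(4):
  [∞, 68, 68, 68, 73]
  [93, ∞, 68, 68, 87]
  [93, 99, ∞, 73, 87]
  [63, 63, 63, ∞, 63]
  [26, 26, 26, 26, ∞]
D(5):
  [∞, 68, 68, 68, 73]
  [93, ∞, 68, 68, 87]
  [93, 99, ∞, 73, 87]
  [63, 63, 63, ∞, 63]
  [26, 26, 26, 26, ∞]
Answer: M* = [[∞, 68, 68, 68, 73], [93, ∞, 68, 68, 87], [93, 99, ∞, 73, 87], [63, 63, 63, ∞, 63], [26, 26, 26, 26, ∞]]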